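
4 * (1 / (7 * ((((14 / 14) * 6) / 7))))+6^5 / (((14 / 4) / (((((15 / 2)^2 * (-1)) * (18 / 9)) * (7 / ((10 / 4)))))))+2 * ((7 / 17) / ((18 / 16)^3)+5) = -8672977760 / 12393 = -699828.75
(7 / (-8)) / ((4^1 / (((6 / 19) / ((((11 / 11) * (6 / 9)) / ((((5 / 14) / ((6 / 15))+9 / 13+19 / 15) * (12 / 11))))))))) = -140139 / 434720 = -0.32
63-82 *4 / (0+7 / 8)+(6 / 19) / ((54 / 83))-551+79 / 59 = -60808718 / 70623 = -861.03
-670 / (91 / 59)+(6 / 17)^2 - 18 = -11894276 / 26299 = -452.27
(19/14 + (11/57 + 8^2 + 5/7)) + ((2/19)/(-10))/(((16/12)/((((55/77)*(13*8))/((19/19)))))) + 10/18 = 66.23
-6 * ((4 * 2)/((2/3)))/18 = -4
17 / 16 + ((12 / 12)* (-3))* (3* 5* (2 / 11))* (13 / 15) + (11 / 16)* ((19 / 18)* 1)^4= -95610695 / 18475776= -5.17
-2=-2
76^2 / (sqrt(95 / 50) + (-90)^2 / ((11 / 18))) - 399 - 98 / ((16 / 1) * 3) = -2043824576160125 / 5101833544824 - 698896 * sqrt(190) / 212576397701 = -400.61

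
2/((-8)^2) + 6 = 193/32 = 6.03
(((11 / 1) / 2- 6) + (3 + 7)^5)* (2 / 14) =199999 / 14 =14285.64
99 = 99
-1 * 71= -71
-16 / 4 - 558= -562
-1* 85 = -85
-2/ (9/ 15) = -3.33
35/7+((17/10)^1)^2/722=361289/72200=5.00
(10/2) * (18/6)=15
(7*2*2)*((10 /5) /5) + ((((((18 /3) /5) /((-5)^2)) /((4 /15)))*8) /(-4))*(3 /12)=11.11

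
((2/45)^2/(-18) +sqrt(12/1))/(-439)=2/8000775 - 2*sqrt(3)/439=-0.01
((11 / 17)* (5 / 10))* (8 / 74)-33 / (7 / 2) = -41360 / 4403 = -9.39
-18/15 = -6/5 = -1.20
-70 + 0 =-70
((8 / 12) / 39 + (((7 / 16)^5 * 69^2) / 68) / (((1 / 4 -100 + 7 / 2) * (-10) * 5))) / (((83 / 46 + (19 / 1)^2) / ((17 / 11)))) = 0.00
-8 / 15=-0.53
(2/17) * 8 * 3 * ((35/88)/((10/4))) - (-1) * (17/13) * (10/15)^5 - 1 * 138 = -137.38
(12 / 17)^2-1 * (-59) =17195 / 289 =59.50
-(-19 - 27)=46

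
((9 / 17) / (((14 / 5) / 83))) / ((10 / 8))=1494 / 119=12.55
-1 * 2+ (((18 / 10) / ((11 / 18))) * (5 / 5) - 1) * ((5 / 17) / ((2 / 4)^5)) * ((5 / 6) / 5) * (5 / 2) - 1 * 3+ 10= 7085 / 561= 12.63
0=0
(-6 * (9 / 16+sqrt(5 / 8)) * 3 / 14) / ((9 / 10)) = -5 * sqrt(10) / 14 - 45 / 56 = -1.93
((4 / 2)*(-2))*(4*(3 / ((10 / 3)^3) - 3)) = 5838 / 125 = 46.70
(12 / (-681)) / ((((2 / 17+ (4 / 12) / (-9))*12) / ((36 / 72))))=-0.01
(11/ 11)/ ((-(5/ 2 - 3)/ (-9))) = -18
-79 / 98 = -0.81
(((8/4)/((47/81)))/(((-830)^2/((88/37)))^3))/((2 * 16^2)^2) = 107811/199256065130551802624000000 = 0.00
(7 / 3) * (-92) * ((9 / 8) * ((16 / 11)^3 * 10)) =-9891840 / 1331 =-7431.89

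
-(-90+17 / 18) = 1603 / 18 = 89.06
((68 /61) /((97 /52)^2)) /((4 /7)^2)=0.98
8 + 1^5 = 9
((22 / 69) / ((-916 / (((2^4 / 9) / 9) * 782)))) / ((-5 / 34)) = 101728 / 278235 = 0.37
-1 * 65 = -65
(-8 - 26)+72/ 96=-33.25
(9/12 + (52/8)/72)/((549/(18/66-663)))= -495/488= -1.01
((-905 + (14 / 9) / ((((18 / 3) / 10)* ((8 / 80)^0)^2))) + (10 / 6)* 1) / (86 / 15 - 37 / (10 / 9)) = 243200 / 7443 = 32.67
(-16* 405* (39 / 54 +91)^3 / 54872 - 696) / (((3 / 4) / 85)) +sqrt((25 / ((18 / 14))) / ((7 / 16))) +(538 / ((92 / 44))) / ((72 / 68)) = -44325328650754 / 4259439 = -10406377.14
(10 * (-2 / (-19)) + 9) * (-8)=-1528 / 19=-80.42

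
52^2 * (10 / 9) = 27040 / 9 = 3004.44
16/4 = 4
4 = 4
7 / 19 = 0.37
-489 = -489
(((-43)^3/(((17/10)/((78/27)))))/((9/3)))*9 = -20671820/51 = -405329.80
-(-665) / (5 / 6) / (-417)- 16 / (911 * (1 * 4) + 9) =-973922 / 507767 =-1.92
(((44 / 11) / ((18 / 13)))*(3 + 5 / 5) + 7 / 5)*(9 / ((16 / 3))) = 1749 / 80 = 21.86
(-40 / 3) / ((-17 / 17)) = 40 / 3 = 13.33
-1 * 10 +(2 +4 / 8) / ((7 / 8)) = -50 / 7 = -7.14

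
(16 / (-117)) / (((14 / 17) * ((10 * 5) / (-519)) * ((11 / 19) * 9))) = 223516 / 675675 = 0.33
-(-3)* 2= 6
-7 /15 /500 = -7 /7500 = -0.00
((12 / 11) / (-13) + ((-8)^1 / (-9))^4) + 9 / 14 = 1.18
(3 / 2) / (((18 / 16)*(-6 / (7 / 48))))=-7 / 216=-0.03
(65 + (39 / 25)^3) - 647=-9034431 / 15625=-578.20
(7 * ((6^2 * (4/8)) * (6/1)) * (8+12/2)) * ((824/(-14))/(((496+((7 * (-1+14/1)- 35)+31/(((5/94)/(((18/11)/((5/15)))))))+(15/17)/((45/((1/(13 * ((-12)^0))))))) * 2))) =-11357826480/124455763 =-91.26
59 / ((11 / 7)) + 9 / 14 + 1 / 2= 38.69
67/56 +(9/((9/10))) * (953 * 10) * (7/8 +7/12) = 23348701/168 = 138980.36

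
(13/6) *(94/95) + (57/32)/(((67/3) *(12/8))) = 671237/305520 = 2.20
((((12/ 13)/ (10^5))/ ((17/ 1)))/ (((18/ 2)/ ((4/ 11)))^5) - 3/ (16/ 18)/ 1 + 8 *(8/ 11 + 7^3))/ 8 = 48101389217831504149/ 140112534018600000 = 343.31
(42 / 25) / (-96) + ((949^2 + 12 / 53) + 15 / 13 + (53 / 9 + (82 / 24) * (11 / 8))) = 4467760720211 / 4960800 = 900612.95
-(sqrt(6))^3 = -6 * sqrt(6) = -14.70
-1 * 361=-361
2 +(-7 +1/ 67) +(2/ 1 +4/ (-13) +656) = 568508/ 871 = 652.71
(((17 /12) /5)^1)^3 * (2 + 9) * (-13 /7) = -702559 /1512000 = -0.46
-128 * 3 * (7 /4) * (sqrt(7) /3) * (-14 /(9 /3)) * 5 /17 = 15680 * sqrt(7) /51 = 813.44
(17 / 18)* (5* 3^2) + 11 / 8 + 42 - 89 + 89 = 687 / 8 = 85.88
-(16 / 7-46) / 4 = 153 / 14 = 10.93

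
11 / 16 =0.69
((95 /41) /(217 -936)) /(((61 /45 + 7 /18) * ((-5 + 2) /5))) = 14250 /4628203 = 0.00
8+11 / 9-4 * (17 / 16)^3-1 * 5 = -5305 / 9216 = -0.58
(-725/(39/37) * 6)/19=-53650/247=-217.21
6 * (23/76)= 69/38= 1.82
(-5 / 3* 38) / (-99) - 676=-200582 / 297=-675.36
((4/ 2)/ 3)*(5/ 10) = 1/ 3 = 0.33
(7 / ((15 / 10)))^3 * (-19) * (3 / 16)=-6517 / 18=-362.06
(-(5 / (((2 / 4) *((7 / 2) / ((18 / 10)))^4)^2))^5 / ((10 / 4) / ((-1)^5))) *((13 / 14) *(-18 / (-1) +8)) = 56249266176627729490049348514368735068627252499145818112 / 648544523957581199650158610523329218267463147640228271484375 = 0.00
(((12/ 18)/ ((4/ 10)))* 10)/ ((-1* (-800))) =1/ 48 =0.02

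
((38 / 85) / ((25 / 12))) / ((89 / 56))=0.14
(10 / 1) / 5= 2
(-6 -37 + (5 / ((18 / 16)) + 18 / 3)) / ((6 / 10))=-1465 / 27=-54.26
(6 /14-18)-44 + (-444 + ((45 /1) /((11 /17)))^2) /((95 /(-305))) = -227941796 /16093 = -14164.03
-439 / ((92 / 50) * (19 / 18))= -98775 / 437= -226.03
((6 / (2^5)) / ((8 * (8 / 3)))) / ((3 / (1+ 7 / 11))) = 27 / 5632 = 0.00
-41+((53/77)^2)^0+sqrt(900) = -10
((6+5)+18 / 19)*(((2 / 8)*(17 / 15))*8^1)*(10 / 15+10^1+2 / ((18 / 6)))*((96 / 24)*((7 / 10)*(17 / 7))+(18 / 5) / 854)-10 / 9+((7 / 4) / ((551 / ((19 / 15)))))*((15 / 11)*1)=4861612173199 / 2329242300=2087.21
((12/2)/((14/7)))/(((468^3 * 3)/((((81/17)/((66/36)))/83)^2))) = 81/8468167454032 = 0.00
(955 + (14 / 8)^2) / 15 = 63.87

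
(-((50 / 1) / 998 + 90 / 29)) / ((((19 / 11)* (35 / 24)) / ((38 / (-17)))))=4819056 / 1722049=2.80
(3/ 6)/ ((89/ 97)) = 97/ 178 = 0.54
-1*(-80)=80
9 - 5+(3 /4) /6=33 /8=4.12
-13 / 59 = -0.22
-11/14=-0.79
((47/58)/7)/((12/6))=47/812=0.06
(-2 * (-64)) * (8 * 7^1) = 7168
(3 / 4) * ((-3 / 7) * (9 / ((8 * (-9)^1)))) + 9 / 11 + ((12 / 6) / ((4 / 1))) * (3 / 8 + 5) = 8737 / 2464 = 3.55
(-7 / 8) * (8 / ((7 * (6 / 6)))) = -1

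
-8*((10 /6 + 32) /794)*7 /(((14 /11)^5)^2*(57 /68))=-44534558039917 /175327060378176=-0.25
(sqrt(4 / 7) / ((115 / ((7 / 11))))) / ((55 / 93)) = 186 * sqrt(7) / 69575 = 0.01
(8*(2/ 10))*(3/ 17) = 24/ 85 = 0.28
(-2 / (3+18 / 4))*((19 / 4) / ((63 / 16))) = -304 / 945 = -0.32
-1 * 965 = -965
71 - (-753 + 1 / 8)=6591 / 8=823.88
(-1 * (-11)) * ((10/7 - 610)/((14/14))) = -46860/7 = -6694.29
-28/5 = -5.60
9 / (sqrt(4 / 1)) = 9 / 2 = 4.50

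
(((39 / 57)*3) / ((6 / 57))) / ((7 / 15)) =41.79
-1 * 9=-9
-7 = -7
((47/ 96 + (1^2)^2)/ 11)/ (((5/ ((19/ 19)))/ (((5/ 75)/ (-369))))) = -13/ 2656800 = -0.00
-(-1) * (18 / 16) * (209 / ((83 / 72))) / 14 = 16929 / 1162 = 14.57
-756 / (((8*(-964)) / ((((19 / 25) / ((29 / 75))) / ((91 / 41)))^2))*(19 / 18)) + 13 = 12537974989 / 959086492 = 13.07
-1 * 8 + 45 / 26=-163 / 26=-6.27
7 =7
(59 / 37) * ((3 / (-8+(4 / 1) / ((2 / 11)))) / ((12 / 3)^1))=177 / 2072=0.09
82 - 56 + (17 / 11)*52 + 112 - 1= 2391 / 11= 217.36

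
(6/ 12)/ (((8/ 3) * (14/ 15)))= 45/ 224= 0.20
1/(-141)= -1/141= -0.01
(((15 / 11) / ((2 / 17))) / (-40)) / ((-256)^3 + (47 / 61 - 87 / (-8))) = 3111 / 180120065950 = 0.00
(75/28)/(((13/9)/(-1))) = -675/364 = -1.85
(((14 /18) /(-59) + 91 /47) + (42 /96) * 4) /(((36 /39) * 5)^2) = 61966723 /359380800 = 0.17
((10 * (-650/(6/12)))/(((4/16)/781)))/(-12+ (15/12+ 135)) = -2288000/7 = -326857.14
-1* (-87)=87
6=6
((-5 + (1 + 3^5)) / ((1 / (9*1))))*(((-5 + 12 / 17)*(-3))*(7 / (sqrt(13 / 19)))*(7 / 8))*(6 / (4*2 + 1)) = 7694127*sqrt(247) / 884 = 136790.38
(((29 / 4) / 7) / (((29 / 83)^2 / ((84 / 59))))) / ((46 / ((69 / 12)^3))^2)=5783473947 / 28033024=206.31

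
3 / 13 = 0.23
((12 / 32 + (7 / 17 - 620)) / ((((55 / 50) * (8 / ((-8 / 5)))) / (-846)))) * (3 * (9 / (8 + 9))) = -961796673 / 6358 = -151273.46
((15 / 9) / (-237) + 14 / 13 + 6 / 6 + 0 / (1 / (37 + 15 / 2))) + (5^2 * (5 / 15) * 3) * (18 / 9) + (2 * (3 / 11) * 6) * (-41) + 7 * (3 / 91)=-8325103 / 101673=-81.88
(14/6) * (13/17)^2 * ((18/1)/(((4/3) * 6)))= 3549/1156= 3.07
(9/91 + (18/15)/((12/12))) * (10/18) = 197/273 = 0.72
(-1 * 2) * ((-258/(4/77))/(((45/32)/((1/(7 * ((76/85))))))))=64328/57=1128.56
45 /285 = 3 /19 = 0.16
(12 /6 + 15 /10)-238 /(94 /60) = -13951 /94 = -148.41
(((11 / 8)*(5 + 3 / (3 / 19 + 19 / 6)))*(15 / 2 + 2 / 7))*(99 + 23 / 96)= 3650423843 / 582144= 6270.65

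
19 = 19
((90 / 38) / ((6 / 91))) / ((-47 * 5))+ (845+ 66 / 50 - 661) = 8267713 / 44650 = 185.17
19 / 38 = 0.50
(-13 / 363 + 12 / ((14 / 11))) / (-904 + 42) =-23867 / 2190342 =-0.01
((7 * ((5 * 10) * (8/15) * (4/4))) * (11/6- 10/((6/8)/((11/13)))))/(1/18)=-412720/13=-31747.69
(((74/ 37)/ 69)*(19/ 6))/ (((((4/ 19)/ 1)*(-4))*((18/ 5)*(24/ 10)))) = -9025/ 715392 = -0.01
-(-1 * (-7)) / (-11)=7 / 11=0.64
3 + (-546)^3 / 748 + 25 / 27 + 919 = -1094046665 / 5049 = -216685.81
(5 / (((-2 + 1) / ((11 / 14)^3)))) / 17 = -6655 / 46648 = -0.14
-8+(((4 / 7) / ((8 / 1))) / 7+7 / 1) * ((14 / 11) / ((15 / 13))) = -103 / 385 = -0.27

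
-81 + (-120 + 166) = -35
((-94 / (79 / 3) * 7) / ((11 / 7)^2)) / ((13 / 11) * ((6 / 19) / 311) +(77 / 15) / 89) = -763024501890 / 4439767057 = -171.86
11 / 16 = 0.69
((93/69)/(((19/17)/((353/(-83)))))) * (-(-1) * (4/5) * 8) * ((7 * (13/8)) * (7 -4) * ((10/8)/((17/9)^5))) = -176405285511/3029390191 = -58.23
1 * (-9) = -9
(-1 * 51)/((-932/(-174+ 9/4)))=-35037/3728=-9.40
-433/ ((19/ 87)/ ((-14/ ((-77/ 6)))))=-452052/ 209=-2162.93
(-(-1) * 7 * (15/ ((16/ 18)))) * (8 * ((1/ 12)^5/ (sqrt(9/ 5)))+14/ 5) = 35 * sqrt(5)/ 27648+1323/ 4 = 330.75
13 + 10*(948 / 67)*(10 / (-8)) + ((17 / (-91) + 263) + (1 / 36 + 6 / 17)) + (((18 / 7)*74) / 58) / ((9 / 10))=11142722593 / 108209556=102.97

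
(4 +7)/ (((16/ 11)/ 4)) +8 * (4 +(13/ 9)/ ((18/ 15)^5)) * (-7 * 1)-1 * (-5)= -483890/ 2187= -221.26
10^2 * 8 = 800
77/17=4.53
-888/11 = -80.73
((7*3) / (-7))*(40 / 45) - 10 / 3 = -6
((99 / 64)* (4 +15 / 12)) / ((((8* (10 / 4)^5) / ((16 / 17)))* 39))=693 / 2762500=0.00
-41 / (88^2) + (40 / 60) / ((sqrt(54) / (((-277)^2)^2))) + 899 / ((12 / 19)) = 33068693 / 23232 + 5887339441 * sqrt(6) / 27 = 534111703.89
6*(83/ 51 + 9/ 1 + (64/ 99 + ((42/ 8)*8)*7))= 1027552/ 561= 1831.64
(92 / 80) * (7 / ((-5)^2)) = 0.32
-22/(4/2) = -11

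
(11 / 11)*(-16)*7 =-112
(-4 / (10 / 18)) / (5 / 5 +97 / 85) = -306 / 91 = -3.36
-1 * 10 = -10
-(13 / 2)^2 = -42.25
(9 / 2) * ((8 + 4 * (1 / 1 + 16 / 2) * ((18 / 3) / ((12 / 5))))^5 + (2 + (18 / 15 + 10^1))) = 203382179577 / 5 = 40676435915.40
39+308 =347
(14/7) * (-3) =-6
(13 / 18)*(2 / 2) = 0.72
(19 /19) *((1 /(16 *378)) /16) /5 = 1 /483840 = 0.00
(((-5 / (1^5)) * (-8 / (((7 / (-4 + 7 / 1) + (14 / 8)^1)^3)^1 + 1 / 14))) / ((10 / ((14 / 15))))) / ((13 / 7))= 1580544 / 53586455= 0.03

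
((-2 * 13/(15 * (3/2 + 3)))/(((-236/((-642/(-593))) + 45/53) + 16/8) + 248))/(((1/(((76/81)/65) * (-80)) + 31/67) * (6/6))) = 24025441024/826575453675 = 0.03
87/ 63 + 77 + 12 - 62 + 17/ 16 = 9893/ 336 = 29.44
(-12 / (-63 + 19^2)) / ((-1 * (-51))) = -2 / 2533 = -0.00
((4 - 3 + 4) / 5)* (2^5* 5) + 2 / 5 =160.40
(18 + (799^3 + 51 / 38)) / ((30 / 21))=135681923279 / 380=357057692.84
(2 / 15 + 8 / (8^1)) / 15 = 17 / 225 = 0.08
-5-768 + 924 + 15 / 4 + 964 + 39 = 1157.75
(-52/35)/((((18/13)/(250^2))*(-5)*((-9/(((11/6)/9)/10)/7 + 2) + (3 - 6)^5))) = -9295000/210753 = -44.10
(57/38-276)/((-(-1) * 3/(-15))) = 2745/2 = 1372.50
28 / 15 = 1.87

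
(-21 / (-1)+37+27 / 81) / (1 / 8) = 1400 / 3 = 466.67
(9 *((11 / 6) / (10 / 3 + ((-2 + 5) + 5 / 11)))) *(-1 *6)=-3267 / 224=-14.58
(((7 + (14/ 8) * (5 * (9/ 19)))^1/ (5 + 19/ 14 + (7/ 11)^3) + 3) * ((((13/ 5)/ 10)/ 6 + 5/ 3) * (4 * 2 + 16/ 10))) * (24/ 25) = 9479485296/ 128396875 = 73.83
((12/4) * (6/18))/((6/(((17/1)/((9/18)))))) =5.67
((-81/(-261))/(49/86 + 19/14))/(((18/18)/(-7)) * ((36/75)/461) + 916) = 43709715/248593840832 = 0.00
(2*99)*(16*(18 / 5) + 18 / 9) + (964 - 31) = 63669 / 5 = 12733.80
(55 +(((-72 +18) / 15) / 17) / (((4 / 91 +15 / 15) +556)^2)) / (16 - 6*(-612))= 1334752730513 / 89501238749320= 0.01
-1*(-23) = 23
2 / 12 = 1 / 6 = 0.17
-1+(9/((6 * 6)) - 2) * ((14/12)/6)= -193/144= -1.34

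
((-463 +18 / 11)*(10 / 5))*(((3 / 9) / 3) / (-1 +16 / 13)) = -131950 / 297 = -444.28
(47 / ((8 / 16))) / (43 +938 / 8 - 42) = 376 / 473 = 0.79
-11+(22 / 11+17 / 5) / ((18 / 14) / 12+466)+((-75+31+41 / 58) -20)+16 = -220583307 / 3784790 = -58.28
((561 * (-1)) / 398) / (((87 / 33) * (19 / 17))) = -104907 / 219298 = -0.48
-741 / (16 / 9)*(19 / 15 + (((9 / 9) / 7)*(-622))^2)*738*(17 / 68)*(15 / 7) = -14283307268451 / 10976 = -1301321726.35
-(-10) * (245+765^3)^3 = 897332979078519701985530000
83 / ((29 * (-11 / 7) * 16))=-581 / 5104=-0.11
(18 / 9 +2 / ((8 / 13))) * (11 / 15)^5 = 1127357 / 1012500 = 1.11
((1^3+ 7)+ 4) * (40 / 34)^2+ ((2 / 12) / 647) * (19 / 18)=335410291 / 20194164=16.61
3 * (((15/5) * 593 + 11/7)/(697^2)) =912/82943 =0.01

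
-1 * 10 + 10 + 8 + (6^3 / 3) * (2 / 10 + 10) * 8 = 29416 / 5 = 5883.20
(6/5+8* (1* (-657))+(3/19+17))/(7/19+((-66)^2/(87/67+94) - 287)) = 317702276/14613761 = 21.74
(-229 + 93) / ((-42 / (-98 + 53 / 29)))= -189652 / 609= -311.42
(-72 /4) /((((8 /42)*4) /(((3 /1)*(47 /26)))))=-26649 /208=-128.12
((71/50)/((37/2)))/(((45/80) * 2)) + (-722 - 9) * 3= -2192.93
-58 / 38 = -29 / 19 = -1.53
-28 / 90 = -14 / 45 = -0.31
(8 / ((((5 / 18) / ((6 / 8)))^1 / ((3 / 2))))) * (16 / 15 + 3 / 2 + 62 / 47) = 147933 / 1175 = 125.90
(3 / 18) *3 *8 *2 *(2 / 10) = 8 / 5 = 1.60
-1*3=-3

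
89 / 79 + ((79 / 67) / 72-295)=-111987743 / 381096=-293.86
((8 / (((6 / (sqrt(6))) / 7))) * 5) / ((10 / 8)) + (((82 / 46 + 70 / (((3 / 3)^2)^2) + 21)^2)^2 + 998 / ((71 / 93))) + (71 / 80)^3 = 112 * sqrt(6) / 3 + 753899811736141582721 / 10172780032000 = 74109608.15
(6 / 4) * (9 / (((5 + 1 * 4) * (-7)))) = -3 / 14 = -0.21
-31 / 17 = -1.82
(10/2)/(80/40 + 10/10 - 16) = -5/13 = -0.38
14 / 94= 0.15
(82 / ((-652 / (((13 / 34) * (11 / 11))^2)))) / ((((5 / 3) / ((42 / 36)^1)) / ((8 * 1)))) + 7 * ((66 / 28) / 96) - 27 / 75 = -21939687 / 75371200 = -0.29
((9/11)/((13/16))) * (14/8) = 252/143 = 1.76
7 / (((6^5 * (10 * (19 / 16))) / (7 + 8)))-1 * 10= -61553 / 6156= -10.00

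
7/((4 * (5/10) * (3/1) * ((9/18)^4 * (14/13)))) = 52/3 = 17.33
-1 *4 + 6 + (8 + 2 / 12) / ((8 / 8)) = 61 / 6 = 10.17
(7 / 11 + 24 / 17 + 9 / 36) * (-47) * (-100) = 2019825 / 187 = 10801.20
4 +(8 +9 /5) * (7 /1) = 363 /5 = 72.60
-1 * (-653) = 653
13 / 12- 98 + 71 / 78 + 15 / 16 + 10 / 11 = -646313 / 6864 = -94.16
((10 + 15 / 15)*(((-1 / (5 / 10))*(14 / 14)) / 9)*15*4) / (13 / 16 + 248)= -7040 / 11943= -0.59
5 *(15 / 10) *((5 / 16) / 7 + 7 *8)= 94155 / 224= 420.33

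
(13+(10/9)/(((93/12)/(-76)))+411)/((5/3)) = 115256/465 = 247.86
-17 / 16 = -1.06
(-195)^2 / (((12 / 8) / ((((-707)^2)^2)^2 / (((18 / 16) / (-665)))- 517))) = -2806232510184705532429346671850 / 3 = -935410836728235177476448900000.00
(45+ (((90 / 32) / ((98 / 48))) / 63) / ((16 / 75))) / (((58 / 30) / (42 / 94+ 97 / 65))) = 2199484935 / 48620936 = 45.24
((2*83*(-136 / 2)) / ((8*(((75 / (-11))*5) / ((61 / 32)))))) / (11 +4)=946781 / 180000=5.26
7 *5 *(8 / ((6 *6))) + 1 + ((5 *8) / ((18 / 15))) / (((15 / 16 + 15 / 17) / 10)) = 57007 / 297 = 191.94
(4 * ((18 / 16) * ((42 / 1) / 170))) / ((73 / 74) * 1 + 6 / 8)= 13986 / 21845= 0.64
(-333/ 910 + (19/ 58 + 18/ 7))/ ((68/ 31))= 259036/ 224315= 1.15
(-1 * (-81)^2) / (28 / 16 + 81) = -79.29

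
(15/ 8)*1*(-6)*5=-225/ 4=-56.25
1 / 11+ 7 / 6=83 / 66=1.26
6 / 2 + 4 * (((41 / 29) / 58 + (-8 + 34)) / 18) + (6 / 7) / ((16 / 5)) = 1278805 / 141288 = 9.05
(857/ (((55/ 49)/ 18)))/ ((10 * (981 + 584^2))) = 0.00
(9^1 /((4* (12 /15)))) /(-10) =-9 /32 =-0.28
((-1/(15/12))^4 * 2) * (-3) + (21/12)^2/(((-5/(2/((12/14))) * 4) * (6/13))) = -2326847/720000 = -3.23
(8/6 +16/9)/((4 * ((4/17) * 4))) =119/144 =0.83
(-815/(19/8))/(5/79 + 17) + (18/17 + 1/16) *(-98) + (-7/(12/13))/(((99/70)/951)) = -450810821525/86209992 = -5229.22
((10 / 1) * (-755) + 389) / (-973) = 1023 / 139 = 7.36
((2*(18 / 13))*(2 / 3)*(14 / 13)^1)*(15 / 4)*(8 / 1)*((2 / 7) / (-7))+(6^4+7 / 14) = 3061759 / 2366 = 1294.07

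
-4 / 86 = -2 / 43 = -0.05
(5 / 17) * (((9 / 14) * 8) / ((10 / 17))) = 2.57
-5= -5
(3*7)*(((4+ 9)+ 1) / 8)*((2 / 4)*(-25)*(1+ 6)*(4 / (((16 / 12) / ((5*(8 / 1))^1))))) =-385875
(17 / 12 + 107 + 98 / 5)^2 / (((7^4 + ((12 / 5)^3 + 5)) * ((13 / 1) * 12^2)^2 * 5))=58997761 / 152639865151488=0.00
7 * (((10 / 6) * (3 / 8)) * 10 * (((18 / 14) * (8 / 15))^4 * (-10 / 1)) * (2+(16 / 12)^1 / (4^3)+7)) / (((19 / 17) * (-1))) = 25439616 / 32585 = 780.72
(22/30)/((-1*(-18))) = 11/270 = 0.04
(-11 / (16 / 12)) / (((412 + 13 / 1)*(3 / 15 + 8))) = -33 / 13940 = -0.00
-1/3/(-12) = 1/36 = 0.03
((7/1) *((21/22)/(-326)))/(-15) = 49/35860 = 0.00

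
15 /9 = 5 /3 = 1.67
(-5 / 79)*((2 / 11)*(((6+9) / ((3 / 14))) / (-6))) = 350 / 2607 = 0.13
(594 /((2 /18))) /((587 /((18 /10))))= 48114 /2935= 16.39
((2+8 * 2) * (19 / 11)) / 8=171 / 44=3.89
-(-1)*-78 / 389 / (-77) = 78 / 29953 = 0.00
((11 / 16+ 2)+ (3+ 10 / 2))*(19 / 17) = 3249 / 272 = 11.94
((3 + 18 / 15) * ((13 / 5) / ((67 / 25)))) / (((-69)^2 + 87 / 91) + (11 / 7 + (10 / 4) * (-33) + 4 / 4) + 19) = 49686 / 57324329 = 0.00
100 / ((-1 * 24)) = -4.17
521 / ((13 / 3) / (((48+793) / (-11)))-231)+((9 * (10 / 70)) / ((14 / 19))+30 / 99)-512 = -512.21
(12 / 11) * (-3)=-36 / 11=-3.27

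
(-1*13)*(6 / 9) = -26 / 3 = -8.67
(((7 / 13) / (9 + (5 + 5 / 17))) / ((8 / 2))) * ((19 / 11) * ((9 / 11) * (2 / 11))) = 2261 / 934362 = 0.00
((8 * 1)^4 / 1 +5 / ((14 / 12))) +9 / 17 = 487997 / 119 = 4100.82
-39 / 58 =-0.67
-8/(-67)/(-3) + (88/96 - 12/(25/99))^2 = 13096140187/6030000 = 2171.83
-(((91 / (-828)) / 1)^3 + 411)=-233308966301 / 567663552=-411.00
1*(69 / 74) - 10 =-671 / 74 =-9.07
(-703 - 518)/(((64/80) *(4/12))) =-18315/4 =-4578.75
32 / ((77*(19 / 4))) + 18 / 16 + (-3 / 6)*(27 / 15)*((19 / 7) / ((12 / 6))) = -523 / 58520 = -0.01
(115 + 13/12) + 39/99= 5125/44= 116.48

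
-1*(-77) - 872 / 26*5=-1179 / 13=-90.69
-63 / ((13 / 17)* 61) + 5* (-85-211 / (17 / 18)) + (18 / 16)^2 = -1330536967 / 862784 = -1542.14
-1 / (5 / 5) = -1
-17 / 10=-1.70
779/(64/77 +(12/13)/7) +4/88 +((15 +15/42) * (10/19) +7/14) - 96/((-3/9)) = 1559160865/1410332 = 1105.53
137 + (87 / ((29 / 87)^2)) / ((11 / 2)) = 3073 / 11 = 279.36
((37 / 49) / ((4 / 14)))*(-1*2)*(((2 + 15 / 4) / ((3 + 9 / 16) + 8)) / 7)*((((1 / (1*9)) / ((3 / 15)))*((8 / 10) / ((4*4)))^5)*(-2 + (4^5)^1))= -1679 / 25200000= -0.00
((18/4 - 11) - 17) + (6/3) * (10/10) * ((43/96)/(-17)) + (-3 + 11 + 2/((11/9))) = -124913/8976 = -13.92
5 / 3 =1.67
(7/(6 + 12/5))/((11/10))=25/33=0.76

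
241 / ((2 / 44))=5302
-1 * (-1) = 1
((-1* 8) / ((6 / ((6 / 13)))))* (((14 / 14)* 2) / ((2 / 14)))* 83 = -9296 / 13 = -715.08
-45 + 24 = -21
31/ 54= 0.57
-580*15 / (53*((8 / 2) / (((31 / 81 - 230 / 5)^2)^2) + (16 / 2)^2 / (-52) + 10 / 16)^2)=-1089883852833632113489249452500000000 / 2436407519189229487615262688172071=-447.33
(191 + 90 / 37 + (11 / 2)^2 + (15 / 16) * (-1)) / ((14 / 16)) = 131865 / 518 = 254.57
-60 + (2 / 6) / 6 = -1079 / 18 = -59.94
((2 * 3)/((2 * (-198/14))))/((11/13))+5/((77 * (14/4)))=-4129/17787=-0.23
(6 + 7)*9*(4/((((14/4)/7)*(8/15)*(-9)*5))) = -39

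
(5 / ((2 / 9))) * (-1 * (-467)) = 21015 / 2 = 10507.50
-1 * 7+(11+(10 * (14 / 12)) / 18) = 251 / 54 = 4.65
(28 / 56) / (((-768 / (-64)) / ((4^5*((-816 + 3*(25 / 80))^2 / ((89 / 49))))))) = 2777772123 / 178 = 15605461.37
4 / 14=0.29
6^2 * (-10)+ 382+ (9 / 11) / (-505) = 122201 / 5555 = 22.00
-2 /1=-2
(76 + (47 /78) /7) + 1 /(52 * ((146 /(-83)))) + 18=14998589 /159432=94.08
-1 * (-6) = 6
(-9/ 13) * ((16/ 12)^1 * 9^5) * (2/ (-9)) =157464/ 13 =12112.62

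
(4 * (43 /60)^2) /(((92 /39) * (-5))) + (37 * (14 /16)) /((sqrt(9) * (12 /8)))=2906389 /414000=7.02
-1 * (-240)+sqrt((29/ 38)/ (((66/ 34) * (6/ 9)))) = sqrt(103037)/ 418+240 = 240.77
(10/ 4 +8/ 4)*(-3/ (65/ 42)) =-567/ 65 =-8.72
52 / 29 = 1.79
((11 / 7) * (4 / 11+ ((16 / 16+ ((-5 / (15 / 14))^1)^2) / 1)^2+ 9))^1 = 470618 / 567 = 830.01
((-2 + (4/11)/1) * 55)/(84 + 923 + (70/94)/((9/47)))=-0.09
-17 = -17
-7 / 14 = -1 / 2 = -0.50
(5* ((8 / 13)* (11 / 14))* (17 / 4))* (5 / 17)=275 / 91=3.02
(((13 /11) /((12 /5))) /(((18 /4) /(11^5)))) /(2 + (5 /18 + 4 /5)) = 4758325 /831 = 5726.02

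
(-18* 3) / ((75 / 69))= -1242 / 25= -49.68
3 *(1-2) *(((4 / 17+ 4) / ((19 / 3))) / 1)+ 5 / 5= -325 / 323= -1.01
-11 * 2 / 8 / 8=-11 / 32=-0.34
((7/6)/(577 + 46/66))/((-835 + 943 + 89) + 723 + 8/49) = 3773/1719115264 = 0.00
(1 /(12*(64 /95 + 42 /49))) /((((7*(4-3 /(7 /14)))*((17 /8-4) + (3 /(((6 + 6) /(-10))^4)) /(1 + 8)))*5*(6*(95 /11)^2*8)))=3267 /25782886000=0.00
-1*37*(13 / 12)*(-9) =1443 / 4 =360.75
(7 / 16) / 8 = 7 / 128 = 0.05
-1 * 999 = -999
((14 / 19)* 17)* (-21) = -4998 / 19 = -263.05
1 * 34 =34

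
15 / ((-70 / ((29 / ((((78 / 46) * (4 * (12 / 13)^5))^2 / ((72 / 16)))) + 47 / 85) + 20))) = -5.76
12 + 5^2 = 37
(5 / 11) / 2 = 5 / 22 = 0.23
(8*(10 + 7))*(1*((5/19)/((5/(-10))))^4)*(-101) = -137360000/130321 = -1054.01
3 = 3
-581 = -581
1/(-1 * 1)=-1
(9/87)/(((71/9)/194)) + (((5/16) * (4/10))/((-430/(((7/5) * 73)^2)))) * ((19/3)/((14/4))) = -783628663/265611000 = -2.95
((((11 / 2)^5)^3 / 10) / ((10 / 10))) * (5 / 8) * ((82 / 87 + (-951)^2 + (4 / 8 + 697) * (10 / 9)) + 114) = 41125171140575691305389 / 5701632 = 7212877144750080.56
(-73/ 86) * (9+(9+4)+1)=-19.52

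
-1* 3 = -3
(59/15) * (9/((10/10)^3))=177/5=35.40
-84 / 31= -2.71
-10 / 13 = -0.77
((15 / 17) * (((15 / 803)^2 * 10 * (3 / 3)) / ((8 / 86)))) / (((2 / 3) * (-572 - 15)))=-2176875 / 25738196044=-0.00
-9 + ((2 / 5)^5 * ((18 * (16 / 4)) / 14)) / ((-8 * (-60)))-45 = -54.00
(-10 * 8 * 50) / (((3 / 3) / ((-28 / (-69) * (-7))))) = 784000 / 69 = 11362.32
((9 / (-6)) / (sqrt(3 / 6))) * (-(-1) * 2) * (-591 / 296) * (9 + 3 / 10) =164889 * sqrt(2) / 2960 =78.78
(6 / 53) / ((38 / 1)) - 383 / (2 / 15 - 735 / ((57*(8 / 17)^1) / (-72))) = -108232146 / 566249191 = -0.19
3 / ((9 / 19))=19 / 3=6.33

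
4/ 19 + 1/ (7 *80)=2259/ 10640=0.21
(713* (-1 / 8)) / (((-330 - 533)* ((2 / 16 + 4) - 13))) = -713 / 61273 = -0.01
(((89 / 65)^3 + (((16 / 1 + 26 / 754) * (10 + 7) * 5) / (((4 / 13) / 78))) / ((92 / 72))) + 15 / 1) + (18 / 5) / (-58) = 49532532377348 / 183174875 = 270411.17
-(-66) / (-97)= -66 / 97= -0.68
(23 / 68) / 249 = 23 / 16932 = 0.00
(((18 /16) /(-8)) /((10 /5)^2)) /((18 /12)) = -0.02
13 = 13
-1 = -1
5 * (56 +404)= 2300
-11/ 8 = -1.38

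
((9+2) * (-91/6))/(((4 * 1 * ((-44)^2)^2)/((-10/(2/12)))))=455/681472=0.00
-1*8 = -8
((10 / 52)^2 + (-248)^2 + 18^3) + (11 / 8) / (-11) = 91038153 / 1352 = 67335.91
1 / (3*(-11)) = -1 / 33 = -0.03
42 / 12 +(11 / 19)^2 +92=69193 / 722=95.84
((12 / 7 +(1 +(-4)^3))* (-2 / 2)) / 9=143 / 21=6.81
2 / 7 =0.29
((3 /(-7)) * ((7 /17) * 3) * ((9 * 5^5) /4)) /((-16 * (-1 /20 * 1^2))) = -1265625 /272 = -4653.03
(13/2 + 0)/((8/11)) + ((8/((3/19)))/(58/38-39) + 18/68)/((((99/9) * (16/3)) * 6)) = 28549517/3195456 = 8.93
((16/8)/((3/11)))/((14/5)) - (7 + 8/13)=-1364/273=-5.00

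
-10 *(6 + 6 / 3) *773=-61840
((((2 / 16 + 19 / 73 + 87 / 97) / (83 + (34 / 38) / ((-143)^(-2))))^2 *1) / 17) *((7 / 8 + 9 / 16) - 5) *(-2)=108555047681553 / 53220801968562709350400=0.00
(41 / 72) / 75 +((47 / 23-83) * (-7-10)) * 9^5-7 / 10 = 10093339962403 / 124200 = 81266827.39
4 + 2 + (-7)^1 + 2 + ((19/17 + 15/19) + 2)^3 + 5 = 65.64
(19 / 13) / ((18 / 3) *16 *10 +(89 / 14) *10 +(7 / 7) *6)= 133 / 93691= 0.00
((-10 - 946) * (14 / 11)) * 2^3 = -107072 / 11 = -9733.82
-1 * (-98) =98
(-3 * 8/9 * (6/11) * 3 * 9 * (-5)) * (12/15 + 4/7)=20736/77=269.30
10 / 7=1.43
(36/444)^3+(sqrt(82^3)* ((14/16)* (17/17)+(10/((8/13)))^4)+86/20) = 2178349/506530+731884809* sqrt(82)/128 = 51777338.85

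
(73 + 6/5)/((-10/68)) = -12614/25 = -504.56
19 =19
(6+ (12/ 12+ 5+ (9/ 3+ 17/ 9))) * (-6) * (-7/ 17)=2128/ 51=41.73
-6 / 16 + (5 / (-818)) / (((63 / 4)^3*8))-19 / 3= -5488448461 / 818153784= -6.71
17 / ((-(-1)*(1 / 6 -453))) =-0.04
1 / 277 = 0.00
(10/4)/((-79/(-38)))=95/79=1.20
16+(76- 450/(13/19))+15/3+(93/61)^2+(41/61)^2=-557.92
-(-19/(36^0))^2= -361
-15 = -15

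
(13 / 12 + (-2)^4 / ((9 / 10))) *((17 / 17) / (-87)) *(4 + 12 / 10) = -8827 / 7830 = -1.13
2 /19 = 0.11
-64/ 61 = -1.05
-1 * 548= -548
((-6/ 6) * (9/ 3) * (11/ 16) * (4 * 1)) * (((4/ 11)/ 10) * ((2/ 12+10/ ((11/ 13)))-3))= -593/ 220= -2.70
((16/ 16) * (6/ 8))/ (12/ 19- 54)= -19/ 1352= -0.01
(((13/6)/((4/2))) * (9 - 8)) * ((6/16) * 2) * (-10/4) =-65/32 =-2.03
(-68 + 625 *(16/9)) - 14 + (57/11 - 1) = 102296/99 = 1033.29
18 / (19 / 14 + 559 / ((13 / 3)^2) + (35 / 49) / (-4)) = 2184 / 3755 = 0.58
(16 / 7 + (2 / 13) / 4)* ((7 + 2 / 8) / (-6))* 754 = -118581 / 56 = -2117.52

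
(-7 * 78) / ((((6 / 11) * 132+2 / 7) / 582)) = -1112202 / 253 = -4396.06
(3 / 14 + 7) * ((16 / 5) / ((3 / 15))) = 808 / 7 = 115.43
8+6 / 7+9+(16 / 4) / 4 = 132 / 7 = 18.86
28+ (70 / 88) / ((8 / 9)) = 10171 / 352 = 28.89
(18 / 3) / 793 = 6 / 793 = 0.01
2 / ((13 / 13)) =2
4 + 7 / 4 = 5.75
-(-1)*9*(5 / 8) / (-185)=-9 / 296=-0.03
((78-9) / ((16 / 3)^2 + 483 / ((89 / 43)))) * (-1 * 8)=-442152 / 209705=-2.11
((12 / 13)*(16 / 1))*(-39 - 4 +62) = 3648 / 13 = 280.62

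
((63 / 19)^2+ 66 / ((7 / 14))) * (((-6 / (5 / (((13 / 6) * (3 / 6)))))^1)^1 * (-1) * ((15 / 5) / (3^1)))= 671073 / 3610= 185.89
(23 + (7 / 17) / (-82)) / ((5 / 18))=82.78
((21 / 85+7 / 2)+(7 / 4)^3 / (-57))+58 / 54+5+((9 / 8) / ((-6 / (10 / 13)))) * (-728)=320171237 / 2790720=114.73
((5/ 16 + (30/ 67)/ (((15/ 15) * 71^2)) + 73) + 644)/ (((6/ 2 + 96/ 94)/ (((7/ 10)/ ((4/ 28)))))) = 1275310200871/ 1459067040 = 874.06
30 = 30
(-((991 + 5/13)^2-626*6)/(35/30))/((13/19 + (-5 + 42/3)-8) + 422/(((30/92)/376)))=-35368310475/20507276608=-1.72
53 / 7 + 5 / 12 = 671 / 84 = 7.99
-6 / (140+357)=-6 / 497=-0.01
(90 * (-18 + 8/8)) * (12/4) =-4590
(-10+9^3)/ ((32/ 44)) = 7909/ 8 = 988.62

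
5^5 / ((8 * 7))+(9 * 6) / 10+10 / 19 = 328403 / 5320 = 61.73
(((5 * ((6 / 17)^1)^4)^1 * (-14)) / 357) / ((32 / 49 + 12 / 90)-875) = 3175200 / 912324855779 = 0.00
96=96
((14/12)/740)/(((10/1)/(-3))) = -7/14800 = -0.00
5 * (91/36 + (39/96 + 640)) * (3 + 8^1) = 10184075/288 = 35361.37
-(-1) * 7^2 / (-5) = -49 / 5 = -9.80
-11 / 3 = -3.67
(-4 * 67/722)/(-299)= 0.00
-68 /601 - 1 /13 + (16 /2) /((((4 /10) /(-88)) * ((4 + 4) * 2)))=-110.19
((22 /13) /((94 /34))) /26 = 187 /7943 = 0.02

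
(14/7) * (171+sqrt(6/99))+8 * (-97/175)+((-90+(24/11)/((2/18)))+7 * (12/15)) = 2 * sqrt(66)/33+525144/1925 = 273.29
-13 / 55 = -0.24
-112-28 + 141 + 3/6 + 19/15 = 83/30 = 2.77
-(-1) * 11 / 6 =11 / 6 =1.83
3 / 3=1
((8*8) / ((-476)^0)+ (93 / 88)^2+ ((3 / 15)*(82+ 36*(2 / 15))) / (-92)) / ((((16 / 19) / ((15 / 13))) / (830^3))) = 235567561514467725 / 4630912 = 50868503118.71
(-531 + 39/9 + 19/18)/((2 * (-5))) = 9461/180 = 52.56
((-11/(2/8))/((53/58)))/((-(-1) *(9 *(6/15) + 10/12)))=-76560/7049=-10.86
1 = 1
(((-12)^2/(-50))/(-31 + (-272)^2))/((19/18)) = -16/433675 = -0.00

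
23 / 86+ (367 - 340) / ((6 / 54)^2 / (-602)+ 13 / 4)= 233740601 / 27257786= 8.58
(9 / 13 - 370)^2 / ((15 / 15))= 23049601 / 169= 136388.17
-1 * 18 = -18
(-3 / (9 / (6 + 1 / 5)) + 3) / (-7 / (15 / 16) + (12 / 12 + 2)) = -14 / 67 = -0.21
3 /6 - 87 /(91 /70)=-1727 /26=-66.42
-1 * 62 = -62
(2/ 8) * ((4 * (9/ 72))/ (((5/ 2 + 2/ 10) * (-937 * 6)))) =-5/ 607176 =-0.00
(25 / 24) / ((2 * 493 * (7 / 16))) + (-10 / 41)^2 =1077325 / 17403393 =0.06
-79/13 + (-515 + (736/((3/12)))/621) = -516.34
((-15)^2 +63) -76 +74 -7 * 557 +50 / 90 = -32512 / 9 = -3612.44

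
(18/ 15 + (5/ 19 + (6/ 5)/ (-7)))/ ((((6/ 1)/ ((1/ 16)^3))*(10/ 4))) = 859/ 40857600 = 0.00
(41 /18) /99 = 0.02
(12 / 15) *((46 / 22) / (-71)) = -92 / 3905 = -0.02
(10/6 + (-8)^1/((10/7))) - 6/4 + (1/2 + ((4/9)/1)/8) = -439/90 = -4.88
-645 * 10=-6450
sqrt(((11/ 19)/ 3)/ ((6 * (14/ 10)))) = sqrt(14630)/ 798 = 0.15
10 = 10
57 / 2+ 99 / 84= 831 / 28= 29.68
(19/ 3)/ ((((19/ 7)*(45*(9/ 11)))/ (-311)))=-19.71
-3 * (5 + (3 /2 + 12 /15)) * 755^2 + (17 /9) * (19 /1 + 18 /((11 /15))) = -12483465.25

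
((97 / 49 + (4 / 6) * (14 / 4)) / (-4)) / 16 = -317 / 4704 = -0.07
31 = 31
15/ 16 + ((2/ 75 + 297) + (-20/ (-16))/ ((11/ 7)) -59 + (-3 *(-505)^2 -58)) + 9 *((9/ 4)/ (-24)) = -20193203821/ 26400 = -764894.08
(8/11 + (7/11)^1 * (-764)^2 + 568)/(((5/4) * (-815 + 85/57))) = -466502592/1275175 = -365.83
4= 4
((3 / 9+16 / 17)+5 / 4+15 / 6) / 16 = 1025 / 3264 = 0.31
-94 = -94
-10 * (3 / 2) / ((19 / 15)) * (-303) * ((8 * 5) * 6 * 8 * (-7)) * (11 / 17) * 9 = -90710928000 / 323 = -280838786.38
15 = 15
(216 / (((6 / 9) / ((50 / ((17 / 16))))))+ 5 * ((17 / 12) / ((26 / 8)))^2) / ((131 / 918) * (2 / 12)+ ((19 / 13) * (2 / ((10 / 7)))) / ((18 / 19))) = 70968197700 / 10163101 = 6982.93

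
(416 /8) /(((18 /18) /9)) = 468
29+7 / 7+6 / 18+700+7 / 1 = 2212 / 3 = 737.33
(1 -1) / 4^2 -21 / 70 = -3 / 10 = -0.30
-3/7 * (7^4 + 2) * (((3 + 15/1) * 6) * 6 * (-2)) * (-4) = -37371456/7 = -5338779.43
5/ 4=1.25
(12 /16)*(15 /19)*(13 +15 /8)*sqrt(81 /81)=5355 /608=8.81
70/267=0.26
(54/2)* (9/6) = 40.50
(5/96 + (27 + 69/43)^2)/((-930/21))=-203346703/11005248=-18.48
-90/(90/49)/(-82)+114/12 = 414/41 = 10.10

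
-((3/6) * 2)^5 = -1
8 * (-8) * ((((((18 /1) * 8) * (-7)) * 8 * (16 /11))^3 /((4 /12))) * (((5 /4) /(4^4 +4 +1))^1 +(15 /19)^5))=9223520912825807913615360 /95574945301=96505636323176.66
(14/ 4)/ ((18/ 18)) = 7/ 2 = 3.50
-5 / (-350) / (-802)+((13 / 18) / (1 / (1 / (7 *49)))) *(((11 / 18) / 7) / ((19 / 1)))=-120581 / 14817507390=-0.00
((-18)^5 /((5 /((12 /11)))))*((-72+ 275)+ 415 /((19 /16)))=-238017543552 /1045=-227767984.26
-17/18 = -0.94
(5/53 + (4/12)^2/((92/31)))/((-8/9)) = -0.15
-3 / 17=-0.18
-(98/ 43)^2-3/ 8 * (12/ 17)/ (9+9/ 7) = -2625231/ 502928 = -5.22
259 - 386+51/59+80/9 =-62258/531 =-117.25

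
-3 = -3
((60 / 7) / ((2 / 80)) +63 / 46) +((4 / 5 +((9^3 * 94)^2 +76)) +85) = 7560259223063 / 1610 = 4695813182.03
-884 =-884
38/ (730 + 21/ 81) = 1026/ 19717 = 0.05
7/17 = 0.41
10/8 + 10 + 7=73/4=18.25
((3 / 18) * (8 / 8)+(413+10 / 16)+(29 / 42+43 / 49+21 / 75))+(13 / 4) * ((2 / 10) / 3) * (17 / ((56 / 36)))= 2048237 / 4900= 418.01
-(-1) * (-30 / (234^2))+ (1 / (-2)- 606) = -2767462 / 4563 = -606.50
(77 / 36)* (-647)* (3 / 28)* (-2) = 7117 / 24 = 296.54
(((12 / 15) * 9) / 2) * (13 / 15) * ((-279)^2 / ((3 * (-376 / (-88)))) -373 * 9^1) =9955764 / 1175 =8472.99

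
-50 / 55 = -10 / 11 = -0.91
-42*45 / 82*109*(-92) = 9476460 / 41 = 231133.17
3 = 3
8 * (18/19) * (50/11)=7200/209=34.45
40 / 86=20 / 43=0.47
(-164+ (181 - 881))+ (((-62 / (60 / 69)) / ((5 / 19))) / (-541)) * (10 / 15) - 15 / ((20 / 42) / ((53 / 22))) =-1677383057 / 1785300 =-939.55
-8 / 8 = -1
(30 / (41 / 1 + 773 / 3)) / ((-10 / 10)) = -45 / 448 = -0.10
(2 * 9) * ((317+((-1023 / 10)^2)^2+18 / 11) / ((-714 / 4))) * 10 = -36142462428753 / 327250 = -110442971.52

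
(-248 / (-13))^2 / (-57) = -61504 / 9633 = -6.38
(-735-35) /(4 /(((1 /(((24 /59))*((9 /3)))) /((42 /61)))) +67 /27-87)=5344515 /563309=9.49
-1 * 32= -32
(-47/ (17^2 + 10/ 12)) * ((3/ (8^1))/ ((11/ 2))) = -0.01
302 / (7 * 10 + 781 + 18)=302 / 869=0.35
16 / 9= 1.78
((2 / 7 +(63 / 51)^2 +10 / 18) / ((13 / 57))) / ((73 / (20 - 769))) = -87622300 / 822783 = -106.50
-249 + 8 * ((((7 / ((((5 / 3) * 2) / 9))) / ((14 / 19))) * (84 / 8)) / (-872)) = -251.47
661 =661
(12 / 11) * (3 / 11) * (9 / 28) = 81 / 847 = 0.10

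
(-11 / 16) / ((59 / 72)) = -99 / 118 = -0.84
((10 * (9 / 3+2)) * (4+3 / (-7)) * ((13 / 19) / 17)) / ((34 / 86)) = 698750 / 38437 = 18.18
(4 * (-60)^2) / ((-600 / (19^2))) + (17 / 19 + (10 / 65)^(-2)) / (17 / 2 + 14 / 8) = -6745977 / 779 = -8659.79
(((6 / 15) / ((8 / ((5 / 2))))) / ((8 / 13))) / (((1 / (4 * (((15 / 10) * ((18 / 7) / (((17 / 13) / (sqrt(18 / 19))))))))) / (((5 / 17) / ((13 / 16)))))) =0.84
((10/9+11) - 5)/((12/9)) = 16/3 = 5.33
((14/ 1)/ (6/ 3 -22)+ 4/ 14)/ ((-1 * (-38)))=-29/ 2660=-0.01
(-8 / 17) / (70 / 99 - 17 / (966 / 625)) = 255024 / 5577445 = 0.05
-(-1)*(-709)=-709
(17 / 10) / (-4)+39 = 1543 / 40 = 38.58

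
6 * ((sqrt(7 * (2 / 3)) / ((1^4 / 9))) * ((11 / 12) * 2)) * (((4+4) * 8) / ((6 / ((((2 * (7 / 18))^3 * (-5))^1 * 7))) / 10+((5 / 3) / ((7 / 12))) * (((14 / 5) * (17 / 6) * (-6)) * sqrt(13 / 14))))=-1034897075520000 * sqrt(39) / 61881016237031+277252113600 * sqrt(42) / 61881016237031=-104.41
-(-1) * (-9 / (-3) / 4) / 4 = 0.19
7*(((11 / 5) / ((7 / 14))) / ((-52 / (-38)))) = 1463 / 65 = 22.51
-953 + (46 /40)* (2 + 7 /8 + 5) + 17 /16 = -942.88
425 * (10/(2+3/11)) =1870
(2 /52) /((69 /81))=27 /598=0.05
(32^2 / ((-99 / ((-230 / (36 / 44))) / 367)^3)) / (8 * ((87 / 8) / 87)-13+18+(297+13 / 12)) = 2463438070255616000 / 646409403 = 3810956429.20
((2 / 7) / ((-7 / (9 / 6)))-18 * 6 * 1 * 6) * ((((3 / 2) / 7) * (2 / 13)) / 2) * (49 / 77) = -95265 / 14014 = -6.80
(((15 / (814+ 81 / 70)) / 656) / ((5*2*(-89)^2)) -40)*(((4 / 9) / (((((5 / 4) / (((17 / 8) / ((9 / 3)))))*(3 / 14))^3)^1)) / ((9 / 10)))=-3997183649652283853 / 10942480860226290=-365.29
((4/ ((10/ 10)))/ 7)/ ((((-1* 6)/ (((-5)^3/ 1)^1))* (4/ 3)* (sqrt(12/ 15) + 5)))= 3125/ 1694 - 125* sqrt(5)/ 847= 1.51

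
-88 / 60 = -22 / 15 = -1.47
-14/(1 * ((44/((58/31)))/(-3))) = 609/341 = 1.79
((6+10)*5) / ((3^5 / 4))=320 / 243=1.32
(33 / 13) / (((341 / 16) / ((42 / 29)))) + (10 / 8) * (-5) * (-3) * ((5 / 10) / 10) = 207561 / 186992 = 1.11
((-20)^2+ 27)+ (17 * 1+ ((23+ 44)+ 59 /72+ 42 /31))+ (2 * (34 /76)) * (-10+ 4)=21535031 /42408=507.81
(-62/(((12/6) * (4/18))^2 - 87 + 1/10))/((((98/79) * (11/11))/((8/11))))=15869520/37853431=0.42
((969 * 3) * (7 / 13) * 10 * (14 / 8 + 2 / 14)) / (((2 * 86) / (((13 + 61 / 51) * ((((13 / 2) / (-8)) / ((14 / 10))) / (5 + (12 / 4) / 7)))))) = -261.44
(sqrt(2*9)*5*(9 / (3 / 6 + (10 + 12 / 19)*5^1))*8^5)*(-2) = -336199680*sqrt(2) / 2039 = -233182.02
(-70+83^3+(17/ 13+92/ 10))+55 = 37165863/ 65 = 571782.51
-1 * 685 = -685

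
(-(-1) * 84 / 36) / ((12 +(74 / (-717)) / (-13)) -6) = 3107 / 8000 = 0.39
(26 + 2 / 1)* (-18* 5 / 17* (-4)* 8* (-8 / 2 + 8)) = 322560 / 17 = 18974.12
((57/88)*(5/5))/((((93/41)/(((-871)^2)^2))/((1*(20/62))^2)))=11208566850007475/655402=17101819722.87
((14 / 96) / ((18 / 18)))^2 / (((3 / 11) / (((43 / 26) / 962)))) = 23177 / 172882944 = 0.00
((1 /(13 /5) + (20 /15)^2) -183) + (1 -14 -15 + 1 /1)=-24317 /117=-207.84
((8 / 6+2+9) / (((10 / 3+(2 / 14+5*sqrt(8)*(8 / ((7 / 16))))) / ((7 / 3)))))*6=-264698 / 29485871+13923840*sqrt(2) / 29485871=0.66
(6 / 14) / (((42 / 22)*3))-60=-8809 / 147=-59.93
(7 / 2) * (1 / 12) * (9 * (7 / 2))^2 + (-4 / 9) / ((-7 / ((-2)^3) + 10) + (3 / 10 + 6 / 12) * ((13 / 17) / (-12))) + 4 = 621868487 / 2119776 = 293.37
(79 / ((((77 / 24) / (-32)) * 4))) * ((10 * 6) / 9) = -101120 / 77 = -1313.25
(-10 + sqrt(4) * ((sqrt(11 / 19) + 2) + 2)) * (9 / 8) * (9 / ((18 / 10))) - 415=-1705 / 4 + 45 * sqrt(209) / 76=-417.69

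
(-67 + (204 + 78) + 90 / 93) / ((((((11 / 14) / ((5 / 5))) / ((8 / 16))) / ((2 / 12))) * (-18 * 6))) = -46865 / 220968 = -0.21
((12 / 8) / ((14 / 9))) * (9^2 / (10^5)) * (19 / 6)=13851 / 5600000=0.00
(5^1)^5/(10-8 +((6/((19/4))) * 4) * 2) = 11875/46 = 258.15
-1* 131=-131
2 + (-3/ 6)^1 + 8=19/ 2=9.50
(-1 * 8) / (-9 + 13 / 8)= 64 / 59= 1.08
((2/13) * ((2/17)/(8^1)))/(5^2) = 1/11050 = 0.00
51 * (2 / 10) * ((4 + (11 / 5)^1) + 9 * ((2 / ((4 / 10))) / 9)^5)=3723272 / 54675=68.10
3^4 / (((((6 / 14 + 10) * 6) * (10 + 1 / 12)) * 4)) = 0.03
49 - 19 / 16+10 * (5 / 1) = 1565 / 16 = 97.81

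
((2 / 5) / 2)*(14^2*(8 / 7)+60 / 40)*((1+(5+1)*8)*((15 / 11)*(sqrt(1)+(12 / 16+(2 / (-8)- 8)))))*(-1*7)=548457 / 4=137114.25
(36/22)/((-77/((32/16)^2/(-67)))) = 72/56749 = 0.00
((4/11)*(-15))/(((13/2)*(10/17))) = -1.43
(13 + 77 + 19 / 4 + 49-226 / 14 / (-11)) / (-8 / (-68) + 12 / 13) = 9884667 / 70840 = 139.54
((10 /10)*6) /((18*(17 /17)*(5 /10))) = 2 /3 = 0.67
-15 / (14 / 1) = -15 / 14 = -1.07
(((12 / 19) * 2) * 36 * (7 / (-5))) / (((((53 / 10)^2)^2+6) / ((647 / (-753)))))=372672000 / 5416549127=0.07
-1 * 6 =-6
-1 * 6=-6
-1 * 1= -1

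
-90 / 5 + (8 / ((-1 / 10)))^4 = 40959982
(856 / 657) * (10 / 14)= 4280 / 4599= 0.93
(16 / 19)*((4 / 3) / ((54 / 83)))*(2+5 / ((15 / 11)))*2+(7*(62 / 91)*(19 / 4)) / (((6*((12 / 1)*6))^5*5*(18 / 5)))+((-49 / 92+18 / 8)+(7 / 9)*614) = 1534971448690313784689 / 3077131273777446912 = 498.83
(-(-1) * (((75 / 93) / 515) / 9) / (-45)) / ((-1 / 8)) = 8 / 258633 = 0.00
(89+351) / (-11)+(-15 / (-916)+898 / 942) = -16839091 / 431436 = -39.03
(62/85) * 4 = 248/85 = 2.92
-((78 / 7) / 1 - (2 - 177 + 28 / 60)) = -19496 / 105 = -185.68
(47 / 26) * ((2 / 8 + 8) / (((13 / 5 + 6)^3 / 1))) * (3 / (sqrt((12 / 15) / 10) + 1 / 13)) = -14540625 / 199085528 + 37805625 * sqrt(2) / 199085528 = 0.20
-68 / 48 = -17 / 12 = -1.42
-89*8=-712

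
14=14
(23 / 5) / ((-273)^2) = 23 / 372645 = 0.00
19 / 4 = 4.75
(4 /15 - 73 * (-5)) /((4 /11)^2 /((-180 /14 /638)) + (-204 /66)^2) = 1988877 /16292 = 122.08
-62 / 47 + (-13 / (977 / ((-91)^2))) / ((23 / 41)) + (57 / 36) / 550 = -1378327451197 / 6970504200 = -197.74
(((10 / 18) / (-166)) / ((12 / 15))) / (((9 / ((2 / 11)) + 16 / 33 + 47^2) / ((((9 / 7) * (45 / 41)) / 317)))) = -37125 / 4503358239604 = -0.00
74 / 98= 37 / 49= 0.76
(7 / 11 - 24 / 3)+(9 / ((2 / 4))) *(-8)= -1665 / 11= -151.36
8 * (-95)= -760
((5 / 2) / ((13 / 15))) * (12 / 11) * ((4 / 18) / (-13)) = -100 / 1859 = -0.05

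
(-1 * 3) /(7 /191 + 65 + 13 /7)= -4011 /89437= -0.04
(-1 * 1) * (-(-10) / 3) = -10 / 3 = -3.33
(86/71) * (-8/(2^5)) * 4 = -86/71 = -1.21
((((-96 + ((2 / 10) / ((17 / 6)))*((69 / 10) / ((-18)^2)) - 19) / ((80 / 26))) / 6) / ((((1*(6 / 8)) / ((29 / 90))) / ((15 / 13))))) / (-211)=51024833 / 3486564000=0.01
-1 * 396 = -396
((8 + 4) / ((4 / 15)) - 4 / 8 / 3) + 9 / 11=3013 / 66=45.65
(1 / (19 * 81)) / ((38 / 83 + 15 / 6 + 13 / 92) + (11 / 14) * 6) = 53452 / 642752577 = 0.00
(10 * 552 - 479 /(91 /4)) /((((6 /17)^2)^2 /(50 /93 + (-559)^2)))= 303643352869226243 /2742012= 110737426703.17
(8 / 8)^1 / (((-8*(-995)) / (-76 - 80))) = -39 / 1990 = -0.02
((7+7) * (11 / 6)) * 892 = 68684 / 3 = 22894.67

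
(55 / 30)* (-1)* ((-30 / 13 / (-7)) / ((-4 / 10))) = 275 / 182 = 1.51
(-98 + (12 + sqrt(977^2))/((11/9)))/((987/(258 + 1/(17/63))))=188.57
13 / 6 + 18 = 121 / 6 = 20.17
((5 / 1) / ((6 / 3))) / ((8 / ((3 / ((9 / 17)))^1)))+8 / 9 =383 / 144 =2.66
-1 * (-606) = 606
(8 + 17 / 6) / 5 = 13 / 6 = 2.17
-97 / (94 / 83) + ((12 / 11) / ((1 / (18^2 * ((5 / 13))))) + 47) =97.30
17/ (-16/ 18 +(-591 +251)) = -153/ 3068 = -0.05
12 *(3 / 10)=18 / 5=3.60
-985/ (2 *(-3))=985/ 6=164.17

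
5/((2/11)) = 55/2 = 27.50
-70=-70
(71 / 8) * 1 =71 / 8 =8.88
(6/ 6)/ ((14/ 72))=36/ 7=5.14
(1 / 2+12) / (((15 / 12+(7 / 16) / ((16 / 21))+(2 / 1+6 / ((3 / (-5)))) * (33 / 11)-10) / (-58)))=185600 / 8237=22.53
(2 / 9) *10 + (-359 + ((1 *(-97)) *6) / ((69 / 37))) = -138455 / 207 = -668.86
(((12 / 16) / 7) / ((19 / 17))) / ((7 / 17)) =867 / 3724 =0.23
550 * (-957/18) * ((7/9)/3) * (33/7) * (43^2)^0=-964975/27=-35739.81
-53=-53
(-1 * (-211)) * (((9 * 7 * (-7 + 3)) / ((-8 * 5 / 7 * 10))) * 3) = 279153 / 100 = 2791.53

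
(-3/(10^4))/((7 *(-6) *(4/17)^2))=289/2240000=0.00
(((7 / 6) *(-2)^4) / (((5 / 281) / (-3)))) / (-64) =1967 / 40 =49.18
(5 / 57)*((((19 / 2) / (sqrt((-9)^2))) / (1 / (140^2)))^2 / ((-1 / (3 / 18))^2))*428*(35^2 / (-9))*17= -20330335445000000 / 19683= -1032888047807.75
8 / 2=4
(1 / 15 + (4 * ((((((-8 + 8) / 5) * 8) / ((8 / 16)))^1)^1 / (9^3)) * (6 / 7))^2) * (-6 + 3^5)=79 / 5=15.80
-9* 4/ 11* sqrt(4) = -72/ 11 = -6.55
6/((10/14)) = 42/5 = 8.40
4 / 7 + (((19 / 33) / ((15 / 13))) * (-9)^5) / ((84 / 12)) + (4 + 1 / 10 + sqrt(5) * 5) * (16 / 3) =-967157 / 231 + 80 * sqrt(5) / 3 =-4127.20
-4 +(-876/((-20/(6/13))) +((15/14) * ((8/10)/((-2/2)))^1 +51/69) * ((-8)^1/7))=1197738/73255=16.35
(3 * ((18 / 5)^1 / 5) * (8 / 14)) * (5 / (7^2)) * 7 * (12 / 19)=2592 / 4655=0.56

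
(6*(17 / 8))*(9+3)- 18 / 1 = 135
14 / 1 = 14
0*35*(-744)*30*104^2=0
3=3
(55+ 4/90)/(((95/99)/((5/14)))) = 27247/1330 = 20.49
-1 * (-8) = 8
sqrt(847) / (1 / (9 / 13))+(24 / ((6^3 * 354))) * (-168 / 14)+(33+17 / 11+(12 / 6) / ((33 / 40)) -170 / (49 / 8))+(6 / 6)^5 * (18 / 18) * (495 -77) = 447.36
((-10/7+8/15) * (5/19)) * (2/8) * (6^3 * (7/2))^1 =-44.53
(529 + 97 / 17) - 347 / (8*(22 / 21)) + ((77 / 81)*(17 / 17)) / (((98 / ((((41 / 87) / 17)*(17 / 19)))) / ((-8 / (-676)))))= 233785462372051 / 473919093648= 493.30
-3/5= -0.60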